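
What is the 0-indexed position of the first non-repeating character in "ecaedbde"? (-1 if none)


Input: ecaedbde
Character frequencies:
  'a': 1
  'b': 1
  'c': 1
  'd': 2
  'e': 3
Scanning left to right for freq == 1:
  Position 0 ('e'): freq=3, skip
  Position 1 ('c'): unique! => answer = 1

1


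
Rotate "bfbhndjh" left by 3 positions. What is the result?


Input: "bfbhndjh", rotate left by 3
First 3 characters: "bfb"
Remaining characters: "hndjh"
Concatenate remaining + first: "hndjh" + "bfb" = "hndjhbfb"

hndjhbfb


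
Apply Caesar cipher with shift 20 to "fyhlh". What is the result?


Caesar cipher: shift "fyhlh" by 20
  'f' (pos 5) + 20 = pos 25 = 'z'
  'y' (pos 24) + 20 = pos 18 = 's'
  'h' (pos 7) + 20 = pos 1 = 'b'
  'l' (pos 11) + 20 = pos 5 = 'f'
  'h' (pos 7) + 20 = pos 1 = 'b'
Result: zsbfb

zsbfb


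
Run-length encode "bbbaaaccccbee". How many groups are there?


Input: bbbaaaccccbee
Scanning for consecutive runs:
  Group 1: 'b' x 3 (positions 0-2)
  Group 2: 'a' x 3 (positions 3-5)
  Group 3: 'c' x 4 (positions 6-9)
  Group 4: 'b' x 1 (positions 10-10)
  Group 5: 'e' x 2 (positions 11-12)
Total groups: 5

5


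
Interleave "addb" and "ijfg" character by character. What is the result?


Interleaving "addb" and "ijfg":
  Position 0: 'a' from first, 'i' from second => "ai"
  Position 1: 'd' from first, 'j' from second => "dj"
  Position 2: 'd' from first, 'f' from second => "df"
  Position 3: 'b' from first, 'g' from second => "bg"
Result: aidjdfbg

aidjdfbg


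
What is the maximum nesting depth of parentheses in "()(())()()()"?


Input: "()(())()()()"
Tracking depth:
  Position 0 '(': depth becomes 1
  Position 1 ')': depth becomes 0
  Position 2 '(': depth becomes 1
  Position 3 '(': depth becomes 2
  Position 4 ')': depth becomes 1
  Position 5 ')': depth becomes 0
  Position 6 '(': depth becomes 1
  Position 7 ')': depth becomes 0
  Position 8 '(': depth becomes 1
  Position 9 ')': depth becomes 0
  Position 10 '(': depth becomes 1
  Position 11 ')': depth becomes 0
Maximum depth reached: 2

2


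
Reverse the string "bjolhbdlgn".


Input: bjolhbdlgn
Reading characters right to left:
  Position 9: 'n'
  Position 8: 'g'
  Position 7: 'l'
  Position 6: 'd'
  Position 5: 'b'
  Position 4: 'h'
  Position 3: 'l'
  Position 2: 'o'
  Position 1: 'j'
  Position 0: 'b'
Reversed: ngldbhlojb

ngldbhlojb


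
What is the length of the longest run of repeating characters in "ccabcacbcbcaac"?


Input: "ccabcacbcbcaac"
Scanning for longest run:
  Position 1 ('c'): continues run of 'c', length=2
  Position 2 ('a'): new char, reset run to 1
  Position 3 ('b'): new char, reset run to 1
  Position 4 ('c'): new char, reset run to 1
  Position 5 ('a'): new char, reset run to 1
  Position 6 ('c'): new char, reset run to 1
  Position 7 ('b'): new char, reset run to 1
  Position 8 ('c'): new char, reset run to 1
  Position 9 ('b'): new char, reset run to 1
  Position 10 ('c'): new char, reset run to 1
  Position 11 ('a'): new char, reset run to 1
  Position 12 ('a'): continues run of 'a', length=2
  Position 13 ('c'): new char, reset run to 1
Longest run: 'c' with length 2

2


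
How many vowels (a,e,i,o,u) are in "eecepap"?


Input: eecepap
Checking each character:
  'e' at position 0: vowel (running total: 1)
  'e' at position 1: vowel (running total: 2)
  'c' at position 2: consonant
  'e' at position 3: vowel (running total: 3)
  'p' at position 4: consonant
  'a' at position 5: vowel (running total: 4)
  'p' at position 6: consonant
Total vowels: 4

4


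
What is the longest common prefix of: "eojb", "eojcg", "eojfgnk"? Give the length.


Words: eojb, eojcg, eojfgnk
  Position 0: all 'e' => match
  Position 1: all 'o' => match
  Position 2: all 'j' => match
  Position 3: ('b', 'c', 'f') => mismatch, stop
LCP = "eoj" (length 3)

3


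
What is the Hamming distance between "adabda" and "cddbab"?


Comparing "adabda" and "cddbab" position by position:
  Position 0: 'a' vs 'c' => differ
  Position 1: 'd' vs 'd' => same
  Position 2: 'a' vs 'd' => differ
  Position 3: 'b' vs 'b' => same
  Position 4: 'd' vs 'a' => differ
  Position 5: 'a' vs 'b' => differ
Total differences (Hamming distance): 4

4


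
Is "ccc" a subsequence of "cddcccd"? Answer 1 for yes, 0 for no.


Check if "ccc" is a subsequence of "cddcccd"
Greedy scan:
  Position 0 ('c'): matches sub[0] = 'c'
  Position 1 ('d'): no match needed
  Position 2 ('d'): no match needed
  Position 3 ('c'): matches sub[1] = 'c'
  Position 4 ('c'): matches sub[2] = 'c'
  Position 5 ('c'): no match needed
  Position 6 ('d'): no match needed
All 3 characters matched => is a subsequence

1


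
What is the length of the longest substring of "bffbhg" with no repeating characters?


Input: "bffbhg"
Sliding window (track last position of each char):
  Position 0 ('b'): window [0,0] length 1 -- new best
  Position 1 ('f'): window [0,1] length 2 -- new best
  Position 2 ('f'): repeat (last at 1), move window start to 2
  Position 2 ('f'): window [2,2] length 1
  Position 3 ('b'): window [2,3] length 2
  Position 4 ('h'): window [2,4] length 3 -- new best
  Position 5 ('g'): window [2,5] length 4 -- new best
Longest substring with no repeats: "fbhg" with length 4

4


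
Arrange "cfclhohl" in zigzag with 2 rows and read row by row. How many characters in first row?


Zigzag "cfclhohl" into 2 rows:
Placing characters:
  'c' => row 0
  'f' => row 1
  'c' => row 0
  'l' => row 1
  'h' => row 0
  'o' => row 1
  'h' => row 0
  'l' => row 1
Rows:
  Row 0: "cchh"
  Row 1: "flol"
First row length: 4

4


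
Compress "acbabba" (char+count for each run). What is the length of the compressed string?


Input: acbabba
Runs:
  'a' x 1 => "a1"
  'c' x 1 => "c1"
  'b' x 1 => "b1"
  'a' x 1 => "a1"
  'b' x 2 => "b2"
  'a' x 1 => "a1"
Compressed: "a1c1b1a1b2a1"
Compressed length: 12

12


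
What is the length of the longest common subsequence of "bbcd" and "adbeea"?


LCS of "bbcd" and "adbeea"
DP table:
           a    d    b    e    e    a
      0    0    0    0    0    0    0
  b   0    0    0    1    1    1    1
  b   0    0    0    1    1    1    1
  c   0    0    0    1    1    1    1
  d   0    0    1    1    1    1    1
LCS length = dp[4][6] = 1

1


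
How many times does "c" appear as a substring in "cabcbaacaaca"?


Searching for "c" in "cabcbaacaaca"
Scanning each position:
  Position 0: "c" => MATCH
  Position 1: "a" => no
  Position 2: "b" => no
  Position 3: "c" => MATCH
  Position 4: "b" => no
  Position 5: "a" => no
  Position 6: "a" => no
  Position 7: "c" => MATCH
  Position 8: "a" => no
  Position 9: "a" => no
  Position 10: "c" => MATCH
  Position 11: "a" => no
Total occurrences: 4

4


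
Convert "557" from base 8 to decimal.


Input: "557" in base 8
Positional expansion:
  Digit '5' (value 5) x 8^2 = 320
  Digit '5' (value 5) x 8^1 = 40
  Digit '7' (value 7) x 8^0 = 7
Sum = 367

367


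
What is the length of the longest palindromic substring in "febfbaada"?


Input: "febfbaada"
Checking substrings for palindromes:
  [2:5] "bfb" (len 3) => palindrome
  [6:9] "ada" (len 3) => palindrome
  [5:7] "aa" (len 2) => palindrome
Longest palindromic substring: "bfb" with length 3

3


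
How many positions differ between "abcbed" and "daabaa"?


Comparing "abcbed" and "daabaa" position by position:
  Position 0: 'a' vs 'd' => DIFFER
  Position 1: 'b' vs 'a' => DIFFER
  Position 2: 'c' vs 'a' => DIFFER
  Position 3: 'b' vs 'b' => same
  Position 4: 'e' vs 'a' => DIFFER
  Position 5: 'd' vs 'a' => DIFFER
Positions that differ: 5

5


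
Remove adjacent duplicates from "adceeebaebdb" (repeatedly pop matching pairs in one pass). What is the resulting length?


Input: adceeebaebdb
Stack-based adjacent duplicate removal:
  Read 'a': push. Stack: a
  Read 'd': push. Stack: ad
  Read 'c': push. Stack: adc
  Read 'e': push. Stack: adce
  Read 'e': matches stack top 'e' => pop. Stack: adc
  Read 'e': push. Stack: adce
  Read 'b': push. Stack: adceb
  Read 'a': push. Stack: adceba
  Read 'e': push. Stack: adcebae
  Read 'b': push. Stack: adcebaeb
  Read 'd': push. Stack: adcebaebd
  Read 'b': push. Stack: adcebaebdb
Final stack: "adcebaebdb" (length 10)

10


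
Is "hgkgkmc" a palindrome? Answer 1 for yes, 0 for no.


Input: hgkgkmc
Reversed: cmkgkgh
  Compare pos 0 ('h') with pos 6 ('c'): MISMATCH
  Compare pos 1 ('g') with pos 5 ('m'): MISMATCH
  Compare pos 2 ('k') with pos 4 ('k'): match
Result: not a palindrome

0


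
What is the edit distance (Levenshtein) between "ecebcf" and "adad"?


Computing edit distance: "ecebcf" -> "adad"
DP table:
           a    d    a    d
      0    1    2    3    4
  e   1    1    2    3    4
  c   2    2    2    3    4
  e   3    3    3    3    4
  b   4    4    4    4    4
  c   5    5    5    5    5
  f   6    6    6    6    6
Edit distance = dp[6][4] = 6

6


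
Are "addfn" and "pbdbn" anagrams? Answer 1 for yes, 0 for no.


Strings: "addfn", "pbdbn"
Sorted first:  addfn
Sorted second: bbdnp
Differ at position 0: 'a' vs 'b' => not anagrams

0


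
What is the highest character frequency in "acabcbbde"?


Input: acabcbbde
Character counts:
  'a': 2
  'b': 3
  'c': 2
  'd': 1
  'e': 1
Maximum frequency: 3

3


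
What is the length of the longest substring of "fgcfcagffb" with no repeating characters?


Input: "fgcfcagffb"
Sliding window (track last position of each char):
  Position 0 ('f'): window [0,0] length 1 -- new best
  Position 1 ('g'): window [0,1] length 2 -- new best
  Position 2 ('c'): window [0,2] length 3 -- new best
  Position 3 ('f'): repeat (last at 0), move window start to 1
  Position 3 ('f'): window [1,3] length 3
  Position 4 ('c'): repeat (last at 2), move window start to 3
  Position 4 ('c'): window [3,4] length 2
  Position 5 ('a'): window [3,5] length 3
  Position 6 ('g'): window [3,6] length 4 -- new best
  Position 7 ('f'): repeat (last at 3), move window start to 4
  Position 7 ('f'): window [4,7] length 4
  Position 8 ('f'): repeat (last at 7), move window start to 8
  Position 8 ('f'): window [8,8] length 1
  Position 9 ('b'): window [8,9] length 2
Longest substring with no repeats: "fcag" with length 4

4


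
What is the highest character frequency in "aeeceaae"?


Input: aeeceaae
Character counts:
  'a': 3
  'c': 1
  'e': 4
Maximum frequency: 4

4


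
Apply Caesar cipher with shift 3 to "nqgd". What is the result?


Caesar cipher: shift "nqgd" by 3
  'n' (pos 13) + 3 = pos 16 = 'q'
  'q' (pos 16) + 3 = pos 19 = 't'
  'g' (pos 6) + 3 = pos 9 = 'j'
  'd' (pos 3) + 3 = pos 6 = 'g'
Result: qtjg

qtjg


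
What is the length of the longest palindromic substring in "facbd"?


Input: "facbd"
Checking substrings for palindromes:
  No multi-char palindromic substrings found
Longest palindromic substring: "f" with length 1

1


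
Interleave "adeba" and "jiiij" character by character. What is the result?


Interleaving "adeba" and "jiiij":
  Position 0: 'a' from first, 'j' from second => "aj"
  Position 1: 'd' from first, 'i' from second => "di"
  Position 2: 'e' from first, 'i' from second => "ei"
  Position 3: 'b' from first, 'i' from second => "bi"
  Position 4: 'a' from first, 'j' from second => "aj"
Result: ajdieibiaj

ajdieibiaj


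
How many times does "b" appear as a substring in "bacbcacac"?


Searching for "b" in "bacbcacac"
Scanning each position:
  Position 0: "b" => MATCH
  Position 1: "a" => no
  Position 2: "c" => no
  Position 3: "b" => MATCH
  Position 4: "c" => no
  Position 5: "a" => no
  Position 6: "c" => no
  Position 7: "a" => no
  Position 8: "c" => no
Total occurrences: 2

2


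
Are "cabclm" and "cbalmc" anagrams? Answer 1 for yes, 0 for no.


Strings: "cabclm", "cbalmc"
Sorted first:  abcclm
Sorted second: abcclm
Sorted forms match => anagrams

1


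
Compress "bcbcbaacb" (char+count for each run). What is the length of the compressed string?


Input: bcbcbaacb
Runs:
  'b' x 1 => "b1"
  'c' x 1 => "c1"
  'b' x 1 => "b1"
  'c' x 1 => "c1"
  'b' x 1 => "b1"
  'a' x 2 => "a2"
  'c' x 1 => "c1"
  'b' x 1 => "b1"
Compressed: "b1c1b1c1b1a2c1b1"
Compressed length: 16

16


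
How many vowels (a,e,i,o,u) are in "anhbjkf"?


Input: anhbjkf
Checking each character:
  'a' at position 0: vowel (running total: 1)
  'n' at position 1: consonant
  'h' at position 2: consonant
  'b' at position 3: consonant
  'j' at position 4: consonant
  'k' at position 5: consonant
  'f' at position 6: consonant
Total vowels: 1

1


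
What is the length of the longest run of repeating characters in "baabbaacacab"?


Input: "baabbaacacab"
Scanning for longest run:
  Position 1 ('a'): new char, reset run to 1
  Position 2 ('a'): continues run of 'a', length=2
  Position 3 ('b'): new char, reset run to 1
  Position 4 ('b'): continues run of 'b', length=2
  Position 5 ('a'): new char, reset run to 1
  Position 6 ('a'): continues run of 'a', length=2
  Position 7 ('c'): new char, reset run to 1
  Position 8 ('a'): new char, reset run to 1
  Position 9 ('c'): new char, reset run to 1
  Position 10 ('a'): new char, reset run to 1
  Position 11 ('b'): new char, reset run to 1
Longest run: 'a' with length 2

2


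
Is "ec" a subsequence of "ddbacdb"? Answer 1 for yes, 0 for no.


Check if "ec" is a subsequence of "ddbacdb"
Greedy scan:
  Position 0 ('d'): no match needed
  Position 1 ('d'): no match needed
  Position 2 ('b'): no match needed
  Position 3 ('a'): no match needed
  Position 4 ('c'): no match needed
  Position 5 ('d'): no match needed
  Position 6 ('b'): no match needed
Only matched 0/2 characters => not a subsequence

0


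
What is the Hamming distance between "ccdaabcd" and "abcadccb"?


Comparing "ccdaabcd" and "abcadccb" position by position:
  Position 0: 'c' vs 'a' => differ
  Position 1: 'c' vs 'b' => differ
  Position 2: 'd' vs 'c' => differ
  Position 3: 'a' vs 'a' => same
  Position 4: 'a' vs 'd' => differ
  Position 5: 'b' vs 'c' => differ
  Position 6: 'c' vs 'c' => same
  Position 7: 'd' vs 'b' => differ
Total differences (Hamming distance): 6

6


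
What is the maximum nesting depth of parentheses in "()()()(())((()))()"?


Input: "()()()(())((()))()"
Tracking depth:
  Position 0 '(': depth becomes 1
  Position 1 ')': depth becomes 0
  Position 2 '(': depth becomes 1
  Position 3 ')': depth becomes 0
  Position 4 '(': depth becomes 1
  Position 5 ')': depth becomes 0
  Position 6 '(': depth becomes 1
  Position 7 '(': depth becomes 2
  Position 8 ')': depth becomes 1
  Position 9 ')': depth becomes 0
  Position 10 '(': depth becomes 1
  Position 11 '(': depth becomes 2
  Position 12 '(': depth becomes 3
  Position 13 ')': depth becomes 2
  Position 14 ')': depth becomes 1
  Position 15 ')': depth becomes 0
  Position 16 '(': depth becomes 1
  Position 17 ')': depth becomes 0
Maximum depth reached: 3

3


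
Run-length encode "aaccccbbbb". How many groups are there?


Input: aaccccbbbb
Scanning for consecutive runs:
  Group 1: 'a' x 2 (positions 0-1)
  Group 2: 'c' x 4 (positions 2-5)
  Group 3: 'b' x 4 (positions 6-9)
Total groups: 3

3


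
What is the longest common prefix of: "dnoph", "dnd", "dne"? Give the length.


Words: dnoph, dnd, dne
  Position 0: all 'd' => match
  Position 1: all 'n' => match
  Position 2: ('o', 'd', 'e') => mismatch, stop
LCP = "dn" (length 2)

2


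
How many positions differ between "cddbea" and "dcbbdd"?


Comparing "cddbea" and "dcbbdd" position by position:
  Position 0: 'c' vs 'd' => DIFFER
  Position 1: 'd' vs 'c' => DIFFER
  Position 2: 'd' vs 'b' => DIFFER
  Position 3: 'b' vs 'b' => same
  Position 4: 'e' vs 'd' => DIFFER
  Position 5: 'a' vs 'd' => DIFFER
Positions that differ: 5

5


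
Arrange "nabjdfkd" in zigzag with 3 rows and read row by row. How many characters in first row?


Zigzag "nabjdfkd" into 3 rows:
Placing characters:
  'n' => row 0
  'a' => row 1
  'b' => row 2
  'j' => row 1
  'd' => row 0
  'f' => row 1
  'k' => row 2
  'd' => row 1
Rows:
  Row 0: "nd"
  Row 1: "ajfd"
  Row 2: "bk"
First row length: 2

2


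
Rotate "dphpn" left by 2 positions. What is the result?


Input: "dphpn", rotate left by 2
First 2 characters: "dp"
Remaining characters: "hpn"
Concatenate remaining + first: "hpn" + "dp" = "hpndp"

hpndp


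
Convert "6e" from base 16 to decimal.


Input: "6e" in base 16
Positional expansion:
  Digit '6' (value 6) x 16^1 = 96
  Digit 'e' (value 14) x 16^0 = 14
Sum = 110

110


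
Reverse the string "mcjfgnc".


Input: mcjfgnc
Reading characters right to left:
  Position 6: 'c'
  Position 5: 'n'
  Position 4: 'g'
  Position 3: 'f'
  Position 2: 'j'
  Position 1: 'c'
  Position 0: 'm'
Reversed: cngfjcm

cngfjcm


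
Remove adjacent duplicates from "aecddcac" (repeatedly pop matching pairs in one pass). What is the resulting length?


Input: aecddcac
Stack-based adjacent duplicate removal:
  Read 'a': push. Stack: a
  Read 'e': push. Stack: ae
  Read 'c': push. Stack: aec
  Read 'd': push. Stack: aecd
  Read 'd': matches stack top 'd' => pop. Stack: aec
  Read 'c': matches stack top 'c' => pop. Stack: ae
  Read 'a': push. Stack: aea
  Read 'c': push. Stack: aeac
Final stack: "aeac" (length 4)

4


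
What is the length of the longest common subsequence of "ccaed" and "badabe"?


LCS of "ccaed" and "badabe"
DP table:
           b    a    d    a    b    e
      0    0    0    0    0    0    0
  c   0    0    0    0    0    0    0
  c   0    0    0    0    0    0    0
  a   0    0    1    1    1    1    1
  e   0    0    1    1    1    1    2
  d   0    0    1    2    2    2    2
LCS length = dp[5][6] = 2

2


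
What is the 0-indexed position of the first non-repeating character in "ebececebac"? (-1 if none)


Input: ebececebac
Character frequencies:
  'a': 1
  'b': 2
  'c': 3
  'e': 4
Scanning left to right for freq == 1:
  Position 0 ('e'): freq=4, skip
  Position 1 ('b'): freq=2, skip
  Position 2 ('e'): freq=4, skip
  Position 3 ('c'): freq=3, skip
  Position 4 ('e'): freq=4, skip
  Position 5 ('c'): freq=3, skip
  Position 6 ('e'): freq=4, skip
  Position 7 ('b'): freq=2, skip
  Position 8 ('a'): unique! => answer = 8

8


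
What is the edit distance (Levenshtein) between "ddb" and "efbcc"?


Computing edit distance: "ddb" -> "efbcc"
DP table:
           e    f    b    c    c
      0    1    2    3    4    5
  d   1    1    2    3    4    5
  d   2    2    2    3    4    5
  b   3    3    3    2    3    4
Edit distance = dp[3][5] = 4

4


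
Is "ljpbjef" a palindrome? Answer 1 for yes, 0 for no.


Input: ljpbjef
Reversed: fejbpjl
  Compare pos 0 ('l') with pos 6 ('f'): MISMATCH
  Compare pos 1 ('j') with pos 5 ('e'): MISMATCH
  Compare pos 2 ('p') with pos 4 ('j'): MISMATCH
Result: not a palindrome

0


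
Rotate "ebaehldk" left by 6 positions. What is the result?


Input: "ebaehldk", rotate left by 6
First 6 characters: "ebaehl"
Remaining characters: "dk"
Concatenate remaining + first: "dk" + "ebaehl" = "dkebaehl"

dkebaehl


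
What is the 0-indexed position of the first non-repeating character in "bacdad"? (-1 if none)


Input: bacdad
Character frequencies:
  'a': 2
  'b': 1
  'c': 1
  'd': 2
Scanning left to right for freq == 1:
  Position 0 ('b'): unique! => answer = 0

0


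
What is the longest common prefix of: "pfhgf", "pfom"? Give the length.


Words: pfhgf, pfom
  Position 0: all 'p' => match
  Position 1: all 'f' => match
  Position 2: ('h', 'o') => mismatch, stop
LCP = "pf" (length 2)

2


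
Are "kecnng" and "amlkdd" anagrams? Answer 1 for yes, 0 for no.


Strings: "kecnng", "amlkdd"
Sorted first:  cegknn
Sorted second: addklm
Differ at position 0: 'c' vs 'a' => not anagrams

0


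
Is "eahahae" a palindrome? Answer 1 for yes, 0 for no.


Input: eahahae
Reversed: eahahae
  Compare pos 0 ('e') with pos 6 ('e'): match
  Compare pos 1 ('a') with pos 5 ('a'): match
  Compare pos 2 ('h') with pos 4 ('h'): match
Result: palindrome

1


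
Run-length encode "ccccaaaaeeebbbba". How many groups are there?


Input: ccccaaaaeeebbbba
Scanning for consecutive runs:
  Group 1: 'c' x 4 (positions 0-3)
  Group 2: 'a' x 4 (positions 4-7)
  Group 3: 'e' x 3 (positions 8-10)
  Group 4: 'b' x 4 (positions 11-14)
  Group 5: 'a' x 1 (positions 15-15)
Total groups: 5

5


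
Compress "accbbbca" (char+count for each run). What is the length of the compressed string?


Input: accbbbca
Runs:
  'a' x 1 => "a1"
  'c' x 2 => "c2"
  'b' x 3 => "b3"
  'c' x 1 => "c1"
  'a' x 1 => "a1"
Compressed: "a1c2b3c1a1"
Compressed length: 10

10


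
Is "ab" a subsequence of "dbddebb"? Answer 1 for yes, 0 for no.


Check if "ab" is a subsequence of "dbddebb"
Greedy scan:
  Position 0 ('d'): no match needed
  Position 1 ('b'): no match needed
  Position 2 ('d'): no match needed
  Position 3 ('d'): no match needed
  Position 4 ('e'): no match needed
  Position 5 ('b'): no match needed
  Position 6 ('b'): no match needed
Only matched 0/2 characters => not a subsequence

0


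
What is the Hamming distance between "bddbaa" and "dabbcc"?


Comparing "bddbaa" and "dabbcc" position by position:
  Position 0: 'b' vs 'd' => differ
  Position 1: 'd' vs 'a' => differ
  Position 2: 'd' vs 'b' => differ
  Position 3: 'b' vs 'b' => same
  Position 4: 'a' vs 'c' => differ
  Position 5: 'a' vs 'c' => differ
Total differences (Hamming distance): 5

5


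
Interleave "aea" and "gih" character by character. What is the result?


Interleaving "aea" and "gih":
  Position 0: 'a' from first, 'g' from second => "ag"
  Position 1: 'e' from first, 'i' from second => "ei"
  Position 2: 'a' from first, 'h' from second => "ah"
Result: ageiah

ageiah


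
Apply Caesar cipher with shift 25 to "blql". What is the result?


Caesar cipher: shift "blql" by 25
  'b' (pos 1) + 25 = pos 0 = 'a'
  'l' (pos 11) + 25 = pos 10 = 'k'
  'q' (pos 16) + 25 = pos 15 = 'p'
  'l' (pos 11) + 25 = pos 10 = 'k'
Result: akpk

akpk


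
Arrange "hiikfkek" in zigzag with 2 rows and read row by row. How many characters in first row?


Zigzag "hiikfkek" into 2 rows:
Placing characters:
  'h' => row 0
  'i' => row 1
  'i' => row 0
  'k' => row 1
  'f' => row 0
  'k' => row 1
  'e' => row 0
  'k' => row 1
Rows:
  Row 0: "hife"
  Row 1: "ikkk"
First row length: 4

4


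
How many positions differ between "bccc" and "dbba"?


Comparing "bccc" and "dbba" position by position:
  Position 0: 'b' vs 'd' => DIFFER
  Position 1: 'c' vs 'b' => DIFFER
  Position 2: 'c' vs 'b' => DIFFER
  Position 3: 'c' vs 'a' => DIFFER
Positions that differ: 4

4


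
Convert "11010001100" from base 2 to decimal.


Input: "11010001100" in base 2
Positional expansion:
  Digit '1' (value 1) x 2^10 = 1024
  Digit '1' (value 1) x 2^9 = 512
  Digit '0' (value 0) x 2^8 = 0
  Digit '1' (value 1) x 2^7 = 128
  Digit '0' (value 0) x 2^6 = 0
  Digit '0' (value 0) x 2^5 = 0
  Digit '0' (value 0) x 2^4 = 0
  Digit '1' (value 1) x 2^3 = 8
  Digit '1' (value 1) x 2^2 = 4
  Digit '0' (value 0) x 2^1 = 0
  Digit '0' (value 0) x 2^0 = 0
Sum = 1676

1676


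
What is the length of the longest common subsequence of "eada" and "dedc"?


LCS of "eada" and "dedc"
DP table:
           d    e    d    c
      0    0    0    0    0
  e   0    0    1    1    1
  a   0    0    1    1    1
  d   0    1    1    2    2
  a   0    1    1    2    2
LCS length = dp[4][4] = 2

2


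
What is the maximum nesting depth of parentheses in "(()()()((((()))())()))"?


Input: "(()()()((((()))())()))"
Tracking depth:
  Position 0 '(': depth becomes 1
  Position 1 '(': depth becomes 2
  Position 2 ')': depth becomes 1
  Position 3 '(': depth becomes 2
  Position 4 ')': depth becomes 1
  Position 5 '(': depth becomes 2
  Position 6 ')': depth becomes 1
  Position 7 '(': depth becomes 2
  Position 8 '(': depth becomes 3
  Position 9 '(': depth becomes 4
  Position 10 '(': depth becomes 5
  Position 11 '(': depth becomes 6
  Position 12 ')': depth becomes 5
  Position 13 ')': depth becomes 4
  Position 14 ')': depth becomes 3
  Position 15 '(': depth becomes 4
  Position 16 ')': depth becomes 3
  Position 17 ')': depth becomes 2
  Position 18 '(': depth becomes 3
  Position 19 ')': depth becomes 2
  Position 20 ')': depth becomes 1
  Position 21 ')': depth becomes 0
Maximum depth reached: 6

6


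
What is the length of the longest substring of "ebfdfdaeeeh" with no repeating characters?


Input: "ebfdfdaeeeh"
Sliding window (track last position of each char):
  Position 0 ('e'): window [0,0] length 1 -- new best
  Position 1 ('b'): window [0,1] length 2 -- new best
  Position 2 ('f'): window [0,2] length 3 -- new best
  Position 3 ('d'): window [0,3] length 4 -- new best
  Position 4 ('f'): repeat (last at 2), move window start to 3
  Position 4 ('f'): window [3,4] length 2
  Position 5 ('d'): repeat (last at 3), move window start to 4
  Position 5 ('d'): window [4,5] length 2
  Position 6 ('a'): window [4,6] length 3
  Position 7 ('e'): window [4,7] length 4
  Position 8 ('e'): repeat (last at 7), move window start to 8
  Position 8 ('e'): window [8,8] length 1
  Position 9 ('e'): repeat (last at 8), move window start to 9
  Position 9 ('e'): window [9,9] length 1
  Position 10 ('h'): window [9,10] length 2
Longest substring with no repeats: "ebfd" with length 4

4


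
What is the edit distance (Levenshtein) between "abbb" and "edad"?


Computing edit distance: "abbb" -> "edad"
DP table:
           e    d    a    d
      0    1    2    3    4
  a   1    1    2    2    3
  b   2    2    2    3    3
  b   3    3    3    3    4
  b   4    4    4    4    4
Edit distance = dp[4][4] = 4

4


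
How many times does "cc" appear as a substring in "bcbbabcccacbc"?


Searching for "cc" in "bcbbabcccacbc"
Scanning each position:
  Position 0: "bc" => no
  Position 1: "cb" => no
  Position 2: "bb" => no
  Position 3: "ba" => no
  Position 4: "ab" => no
  Position 5: "bc" => no
  Position 6: "cc" => MATCH
  Position 7: "cc" => MATCH
  Position 8: "ca" => no
  Position 9: "ac" => no
  Position 10: "cb" => no
  Position 11: "bc" => no
Total occurrences: 2

2


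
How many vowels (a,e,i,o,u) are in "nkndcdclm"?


Input: nkndcdclm
Checking each character:
  'n' at position 0: consonant
  'k' at position 1: consonant
  'n' at position 2: consonant
  'd' at position 3: consonant
  'c' at position 4: consonant
  'd' at position 5: consonant
  'c' at position 6: consonant
  'l' at position 7: consonant
  'm' at position 8: consonant
Total vowels: 0

0


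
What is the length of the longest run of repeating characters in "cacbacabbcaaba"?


Input: "cacbacabbcaaba"
Scanning for longest run:
  Position 1 ('a'): new char, reset run to 1
  Position 2 ('c'): new char, reset run to 1
  Position 3 ('b'): new char, reset run to 1
  Position 4 ('a'): new char, reset run to 1
  Position 5 ('c'): new char, reset run to 1
  Position 6 ('a'): new char, reset run to 1
  Position 7 ('b'): new char, reset run to 1
  Position 8 ('b'): continues run of 'b', length=2
  Position 9 ('c'): new char, reset run to 1
  Position 10 ('a'): new char, reset run to 1
  Position 11 ('a'): continues run of 'a', length=2
  Position 12 ('b'): new char, reset run to 1
  Position 13 ('a'): new char, reset run to 1
Longest run: 'b' with length 2

2


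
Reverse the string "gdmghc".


Input: gdmghc
Reading characters right to left:
  Position 5: 'c'
  Position 4: 'h'
  Position 3: 'g'
  Position 2: 'm'
  Position 1: 'd'
  Position 0: 'g'
Reversed: chgmdg

chgmdg


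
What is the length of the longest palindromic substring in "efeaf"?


Input: "efeaf"
Checking substrings for palindromes:
  [0:3] "efe" (len 3) => palindrome
Longest palindromic substring: "efe" with length 3

3


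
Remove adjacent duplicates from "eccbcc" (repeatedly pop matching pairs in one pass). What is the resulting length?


Input: eccbcc
Stack-based adjacent duplicate removal:
  Read 'e': push. Stack: e
  Read 'c': push. Stack: ec
  Read 'c': matches stack top 'c' => pop. Stack: e
  Read 'b': push. Stack: eb
  Read 'c': push. Stack: ebc
  Read 'c': matches stack top 'c' => pop. Stack: eb
Final stack: "eb" (length 2)

2


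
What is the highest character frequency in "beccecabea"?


Input: beccecabea
Character counts:
  'a': 2
  'b': 2
  'c': 3
  'e': 3
Maximum frequency: 3

3


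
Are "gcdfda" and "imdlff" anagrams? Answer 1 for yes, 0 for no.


Strings: "gcdfda", "imdlff"
Sorted first:  acddfg
Sorted second: dffilm
Differ at position 0: 'a' vs 'd' => not anagrams

0


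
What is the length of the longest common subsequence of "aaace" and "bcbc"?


LCS of "aaace" and "bcbc"
DP table:
           b    c    b    c
      0    0    0    0    0
  a   0    0    0    0    0
  a   0    0    0    0    0
  a   0    0    0    0    0
  c   0    0    1    1    1
  e   0    0    1    1    1
LCS length = dp[5][4] = 1

1


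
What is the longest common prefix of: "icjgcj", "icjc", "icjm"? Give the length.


Words: icjgcj, icjc, icjm
  Position 0: all 'i' => match
  Position 1: all 'c' => match
  Position 2: all 'j' => match
  Position 3: ('g', 'c', 'm') => mismatch, stop
LCP = "icj" (length 3)

3


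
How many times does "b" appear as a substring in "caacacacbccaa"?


Searching for "b" in "caacacacbccaa"
Scanning each position:
  Position 0: "c" => no
  Position 1: "a" => no
  Position 2: "a" => no
  Position 3: "c" => no
  Position 4: "a" => no
  Position 5: "c" => no
  Position 6: "a" => no
  Position 7: "c" => no
  Position 8: "b" => MATCH
  Position 9: "c" => no
  Position 10: "c" => no
  Position 11: "a" => no
  Position 12: "a" => no
Total occurrences: 1

1


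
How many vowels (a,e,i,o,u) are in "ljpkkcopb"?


Input: ljpkkcopb
Checking each character:
  'l' at position 0: consonant
  'j' at position 1: consonant
  'p' at position 2: consonant
  'k' at position 3: consonant
  'k' at position 4: consonant
  'c' at position 5: consonant
  'o' at position 6: vowel (running total: 1)
  'p' at position 7: consonant
  'b' at position 8: consonant
Total vowels: 1

1


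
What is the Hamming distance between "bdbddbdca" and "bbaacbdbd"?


Comparing "bdbddbdca" and "bbaacbdbd" position by position:
  Position 0: 'b' vs 'b' => same
  Position 1: 'd' vs 'b' => differ
  Position 2: 'b' vs 'a' => differ
  Position 3: 'd' vs 'a' => differ
  Position 4: 'd' vs 'c' => differ
  Position 5: 'b' vs 'b' => same
  Position 6: 'd' vs 'd' => same
  Position 7: 'c' vs 'b' => differ
  Position 8: 'a' vs 'd' => differ
Total differences (Hamming distance): 6

6


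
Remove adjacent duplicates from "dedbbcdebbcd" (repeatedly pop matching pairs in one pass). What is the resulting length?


Input: dedbbcdebbcd
Stack-based adjacent duplicate removal:
  Read 'd': push. Stack: d
  Read 'e': push. Stack: de
  Read 'd': push. Stack: ded
  Read 'b': push. Stack: dedb
  Read 'b': matches stack top 'b' => pop. Stack: ded
  Read 'c': push. Stack: dedc
  Read 'd': push. Stack: dedcd
  Read 'e': push. Stack: dedcde
  Read 'b': push. Stack: dedcdeb
  Read 'b': matches stack top 'b' => pop. Stack: dedcde
  Read 'c': push. Stack: dedcdec
  Read 'd': push. Stack: dedcdecd
Final stack: "dedcdecd" (length 8)

8


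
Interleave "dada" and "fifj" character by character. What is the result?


Interleaving "dada" and "fifj":
  Position 0: 'd' from first, 'f' from second => "df"
  Position 1: 'a' from first, 'i' from second => "ai"
  Position 2: 'd' from first, 'f' from second => "df"
  Position 3: 'a' from first, 'j' from second => "aj"
Result: dfaidfaj

dfaidfaj


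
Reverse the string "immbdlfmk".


Input: immbdlfmk
Reading characters right to left:
  Position 8: 'k'
  Position 7: 'm'
  Position 6: 'f'
  Position 5: 'l'
  Position 4: 'd'
  Position 3: 'b'
  Position 2: 'm'
  Position 1: 'm'
  Position 0: 'i'
Reversed: kmfldbmmi

kmfldbmmi


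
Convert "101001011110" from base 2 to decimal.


Input: "101001011110" in base 2
Positional expansion:
  Digit '1' (value 1) x 2^11 = 2048
  Digit '0' (value 0) x 2^10 = 0
  Digit '1' (value 1) x 2^9 = 512
  Digit '0' (value 0) x 2^8 = 0
  Digit '0' (value 0) x 2^7 = 0
  Digit '1' (value 1) x 2^6 = 64
  Digit '0' (value 0) x 2^5 = 0
  Digit '1' (value 1) x 2^4 = 16
  Digit '1' (value 1) x 2^3 = 8
  Digit '1' (value 1) x 2^2 = 4
  Digit '1' (value 1) x 2^1 = 2
  Digit '0' (value 0) x 2^0 = 0
Sum = 2654

2654


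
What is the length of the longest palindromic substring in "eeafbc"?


Input: "eeafbc"
Checking substrings for palindromes:
  [0:2] "ee" (len 2) => palindrome
Longest palindromic substring: "ee" with length 2

2


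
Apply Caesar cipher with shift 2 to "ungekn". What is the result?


Caesar cipher: shift "ungekn" by 2
  'u' (pos 20) + 2 = pos 22 = 'w'
  'n' (pos 13) + 2 = pos 15 = 'p'
  'g' (pos 6) + 2 = pos 8 = 'i'
  'e' (pos 4) + 2 = pos 6 = 'g'
  'k' (pos 10) + 2 = pos 12 = 'm'
  'n' (pos 13) + 2 = pos 15 = 'p'
Result: wpigmp

wpigmp


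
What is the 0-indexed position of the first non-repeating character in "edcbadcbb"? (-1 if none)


Input: edcbadcbb
Character frequencies:
  'a': 1
  'b': 3
  'c': 2
  'd': 2
  'e': 1
Scanning left to right for freq == 1:
  Position 0 ('e'): unique! => answer = 0

0


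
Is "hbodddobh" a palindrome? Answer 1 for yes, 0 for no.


Input: hbodddobh
Reversed: hbodddobh
  Compare pos 0 ('h') with pos 8 ('h'): match
  Compare pos 1 ('b') with pos 7 ('b'): match
  Compare pos 2 ('o') with pos 6 ('o'): match
  Compare pos 3 ('d') with pos 5 ('d'): match
Result: palindrome

1


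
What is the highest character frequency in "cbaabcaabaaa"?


Input: cbaabcaabaaa
Character counts:
  'a': 7
  'b': 3
  'c': 2
Maximum frequency: 7

7


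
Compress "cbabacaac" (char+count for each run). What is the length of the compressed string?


Input: cbabacaac
Runs:
  'c' x 1 => "c1"
  'b' x 1 => "b1"
  'a' x 1 => "a1"
  'b' x 1 => "b1"
  'a' x 1 => "a1"
  'c' x 1 => "c1"
  'a' x 2 => "a2"
  'c' x 1 => "c1"
Compressed: "c1b1a1b1a1c1a2c1"
Compressed length: 16

16


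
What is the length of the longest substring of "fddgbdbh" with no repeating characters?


Input: "fddgbdbh"
Sliding window (track last position of each char):
  Position 0 ('f'): window [0,0] length 1 -- new best
  Position 1 ('d'): window [0,1] length 2 -- new best
  Position 2 ('d'): repeat (last at 1), move window start to 2
  Position 2 ('d'): window [2,2] length 1
  Position 3 ('g'): window [2,3] length 2
  Position 4 ('b'): window [2,4] length 3 -- new best
  Position 5 ('d'): repeat (last at 2), move window start to 3
  Position 5 ('d'): window [3,5] length 3
  Position 6 ('b'): repeat (last at 4), move window start to 5
  Position 6 ('b'): window [5,6] length 2
  Position 7 ('h'): window [5,7] length 3
Longest substring with no repeats: "dgb" with length 3

3


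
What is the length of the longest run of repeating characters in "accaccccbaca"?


Input: "accaccccbaca"
Scanning for longest run:
  Position 1 ('c'): new char, reset run to 1
  Position 2 ('c'): continues run of 'c', length=2
  Position 3 ('a'): new char, reset run to 1
  Position 4 ('c'): new char, reset run to 1
  Position 5 ('c'): continues run of 'c', length=2
  Position 6 ('c'): continues run of 'c', length=3
  Position 7 ('c'): continues run of 'c', length=4
  Position 8 ('b'): new char, reset run to 1
  Position 9 ('a'): new char, reset run to 1
  Position 10 ('c'): new char, reset run to 1
  Position 11 ('a'): new char, reset run to 1
Longest run: 'c' with length 4

4


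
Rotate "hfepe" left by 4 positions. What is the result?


Input: "hfepe", rotate left by 4
First 4 characters: "hfep"
Remaining characters: "e"
Concatenate remaining + first: "e" + "hfep" = "ehfep"

ehfep


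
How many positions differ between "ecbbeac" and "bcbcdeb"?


Comparing "ecbbeac" and "bcbcdeb" position by position:
  Position 0: 'e' vs 'b' => DIFFER
  Position 1: 'c' vs 'c' => same
  Position 2: 'b' vs 'b' => same
  Position 3: 'b' vs 'c' => DIFFER
  Position 4: 'e' vs 'd' => DIFFER
  Position 5: 'a' vs 'e' => DIFFER
  Position 6: 'c' vs 'b' => DIFFER
Positions that differ: 5

5


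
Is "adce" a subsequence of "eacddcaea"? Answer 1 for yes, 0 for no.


Check if "adce" is a subsequence of "eacddcaea"
Greedy scan:
  Position 0 ('e'): no match needed
  Position 1 ('a'): matches sub[0] = 'a'
  Position 2 ('c'): no match needed
  Position 3 ('d'): matches sub[1] = 'd'
  Position 4 ('d'): no match needed
  Position 5 ('c'): matches sub[2] = 'c'
  Position 6 ('a'): no match needed
  Position 7 ('e'): matches sub[3] = 'e'
  Position 8 ('a'): no match needed
All 4 characters matched => is a subsequence

1


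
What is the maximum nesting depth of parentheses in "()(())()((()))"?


Input: "()(())()((()))"
Tracking depth:
  Position 0 '(': depth becomes 1
  Position 1 ')': depth becomes 0
  Position 2 '(': depth becomes 1
  Position 3 '(': depth becomes 2
  Position 4 ')': depth becomes 1
  Position 5 ')': depth becomes 0
  Position 6 '(': depth becomes 1
  Position 7 ')': depth becomes 0
  Position 8 '(': depth becomes 1
  Position 9 '(': depth becomes 2
  Position 10 '(': depth becomes 3
  Position 11 ')': depth becomes 2
  Position 12 ')': depth becomes 1
  Position 13 ')': depth becomes 0
Maximum depth reached: 3

3


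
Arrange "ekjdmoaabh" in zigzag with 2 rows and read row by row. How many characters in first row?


Zigzag "ekjdmoaabh" into 2 rows:
Placing characters:
  'e' => row 0
  'k' => row 1
  'j' => row 0
  'd' => row 1
  'm' => row 0
  'o' => row 1
  'a' => row 0
  'a' => row 1
  'b' => row 0
  'h' => row 1
Rows:
  Row 0: "ejmab"
  Row 1: "kdoah"
First row length: 5

5


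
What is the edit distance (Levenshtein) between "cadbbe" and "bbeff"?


Computing edit distance: "cadbbe" -> "bbeff"
DP table:
           b    b    e    f    f
      0    1    2    3    4    5
  c   1    1    2    3    4    5
  a   2    2    2    3    4    5
  d   3    3    3    3    4    5
  b   4    3    3    4    4    5
  b   5    4    3    4    5    5
  e   6    5    4    3    4    5
Edit distance = dp[6][5] = 5

5


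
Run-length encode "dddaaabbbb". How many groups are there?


Input: dddaaabbbb
Scanning for consecutive runs:
  Group 1: 'd' x 3 (positions 0-2)
  Group 2: 'a' x 3 (positions 3-5)
  Group 3: 'b' x 4 (positions 6-9)
Total groups: 3

3


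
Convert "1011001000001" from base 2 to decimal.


Input: "1011001000001" in base 2
Positional expansion:
  Digit '1' (value 1) x 2^12 = 4096
  Digit '0' (value 0) x 2^11 = 0
  Digit '1' (value 1) x 2^10 = 1024
  Digit '1' (value 1) x 2^9 = 512
  Digit '0' (value 0) x 2^8 = 0
  Digit '0' (value 0) x 2^7 = 0
  Digit '1' (value 1) x 2^6 = 64
  Digit '0' (value 0) x 2^5 = 0
  Digit '0' (value 0) x 2^4 = 0
  Digit '0' (value 0) x 2^3 = 0
  Digit '0' (value 0) x 2^2 = 0
  Digit '0' (value 0) x 2^1 = 0
  Digit '1' (value 1) x 2^0 = 1
Sum = 5697

5697


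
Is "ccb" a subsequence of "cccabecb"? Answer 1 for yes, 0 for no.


Check if "ccb" is a subsequence of "cccabecb"
Greedy scan:
  Position 0 ('c'): matches sub[0] = 'c'
  Position 1 ('c'): matches sub[1] = 'c'
  Position 2 ('c'): no match needed
  Position 3 ('a'): no match needed
  Position 4 ('b'): matches sub[2] = 'b'
  Position 5 ('e'): no match needed
  Position 6 ('c'): no match needed
  Position 7 ('b'): no match needed
All 3 characters matched => is a subsequence

1


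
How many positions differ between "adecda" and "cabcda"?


Comparing "adecda" and "cabcda" position by position:
  Position 0: 'a' vs 'c' => DIFFER
  Position 1: 'd' vs 'a' => DIFFER
  Position 2: 'e' vs 'b' => DIFFER
  Position 3: 'c' vs 'c' => same
  Position 4: 'd' vs 'd' => same
  Position 5: 'a' vs 'a' => same
Positions that differ: 3

3


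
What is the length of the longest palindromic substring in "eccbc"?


Input: "eccbc"
Checking substrings for palindromes:
  [2:5] "cbc" (len 3) => palindrome
  [1:3] "cc" (len 2) => palindrome
Longest palindromic substring: "cbc" with length 3

3


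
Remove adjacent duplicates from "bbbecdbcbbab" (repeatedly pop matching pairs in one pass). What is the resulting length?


Input: bbbecdbcbbab
Stack-based adjacent duplicate removal:
  Read 'b': push. Stack: b
  Read 'b': matches stack top 'b' => pop. Stack: (empty)
  Read 'b': push. Stack: b
  Read 'e': push. Stack: be
  Read 'c': push. Stack: bec
  Read 'd': push. Stack: becd
  Read 'b': push. Stack: becdb
  Read 'c': push. Stack: becdbc
  Read 'b': push. Stack: becdbcb
  Read 'b': matches stack top 'b' => pop. Stack: becdbc
  Read 'a': push. Stack: becdbca
  Read 'b': push. Stack: becdbcab
Final stack: "becdbcab" (length 8)

8
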